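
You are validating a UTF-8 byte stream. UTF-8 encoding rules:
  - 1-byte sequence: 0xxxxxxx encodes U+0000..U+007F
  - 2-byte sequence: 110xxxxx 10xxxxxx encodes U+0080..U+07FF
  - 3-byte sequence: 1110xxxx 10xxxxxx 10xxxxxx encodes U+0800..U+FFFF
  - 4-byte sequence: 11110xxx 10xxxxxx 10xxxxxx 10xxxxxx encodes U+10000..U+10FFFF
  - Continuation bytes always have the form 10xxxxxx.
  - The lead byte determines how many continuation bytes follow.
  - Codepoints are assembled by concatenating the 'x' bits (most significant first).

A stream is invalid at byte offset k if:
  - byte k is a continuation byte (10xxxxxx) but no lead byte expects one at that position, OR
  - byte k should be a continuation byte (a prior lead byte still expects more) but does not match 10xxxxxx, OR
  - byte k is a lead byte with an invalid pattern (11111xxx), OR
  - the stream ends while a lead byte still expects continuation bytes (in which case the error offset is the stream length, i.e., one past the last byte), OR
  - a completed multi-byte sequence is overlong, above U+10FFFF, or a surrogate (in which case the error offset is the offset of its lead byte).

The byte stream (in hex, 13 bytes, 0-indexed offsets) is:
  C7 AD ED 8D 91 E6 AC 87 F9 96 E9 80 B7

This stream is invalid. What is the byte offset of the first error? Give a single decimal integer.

Answer: 8

Derivation:
Byte[0]=C7: 2-byte lead, need 1 cont bytes. acc=0x7
Byte[1]=AD: continuation. acc=(acc<<6)|0x2D=0x1ED
Completed: cp=U+01ED (starts at byte 0)
Byte[2]=ED: 3-byte lead, need 2 cont bytes. acc=0xD
Byte[3]=8D: continuation. acc=(acc<<6)|0x0D=0x34D
Byte[4]=91: continuation. acc=(acc<<6)|0x11=0xD351
Completed: cp=U+D351 (starts at byte 2)
Byte[5]=E6: 3-byte lead, need 2 cont bytes. acc=0x6
Byte[6]=AC: continuation. acc=(acc<<6)|0x2C=0x1AC
Byte[7]=87: continuation. acc=(acc<<6)|0x07=0x6B07
Completed: cp=U+6B07 (starts at byte 5)
Byte[8]=F9: INVALID lead byte (not 0xxx/110x/1110/11110)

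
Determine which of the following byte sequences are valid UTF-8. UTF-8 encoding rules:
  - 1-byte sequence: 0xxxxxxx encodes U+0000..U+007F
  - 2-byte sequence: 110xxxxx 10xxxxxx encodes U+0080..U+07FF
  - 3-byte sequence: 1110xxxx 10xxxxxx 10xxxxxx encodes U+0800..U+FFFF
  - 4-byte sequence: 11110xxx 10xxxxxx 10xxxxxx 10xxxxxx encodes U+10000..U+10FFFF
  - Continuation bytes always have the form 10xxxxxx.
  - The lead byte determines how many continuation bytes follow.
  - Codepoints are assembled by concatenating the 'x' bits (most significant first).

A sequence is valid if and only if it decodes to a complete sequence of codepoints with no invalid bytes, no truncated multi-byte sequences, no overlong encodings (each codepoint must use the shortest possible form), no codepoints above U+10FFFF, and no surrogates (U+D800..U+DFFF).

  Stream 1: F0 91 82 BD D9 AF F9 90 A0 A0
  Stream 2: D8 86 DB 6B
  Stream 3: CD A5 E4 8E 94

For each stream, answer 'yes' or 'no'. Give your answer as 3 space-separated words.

Stream 1: error at byte offset 6. INVALID
Stream 2: error at byte offset 3. INVALID
Stream 3: decodes cleanly. VALID

Answer: no no yes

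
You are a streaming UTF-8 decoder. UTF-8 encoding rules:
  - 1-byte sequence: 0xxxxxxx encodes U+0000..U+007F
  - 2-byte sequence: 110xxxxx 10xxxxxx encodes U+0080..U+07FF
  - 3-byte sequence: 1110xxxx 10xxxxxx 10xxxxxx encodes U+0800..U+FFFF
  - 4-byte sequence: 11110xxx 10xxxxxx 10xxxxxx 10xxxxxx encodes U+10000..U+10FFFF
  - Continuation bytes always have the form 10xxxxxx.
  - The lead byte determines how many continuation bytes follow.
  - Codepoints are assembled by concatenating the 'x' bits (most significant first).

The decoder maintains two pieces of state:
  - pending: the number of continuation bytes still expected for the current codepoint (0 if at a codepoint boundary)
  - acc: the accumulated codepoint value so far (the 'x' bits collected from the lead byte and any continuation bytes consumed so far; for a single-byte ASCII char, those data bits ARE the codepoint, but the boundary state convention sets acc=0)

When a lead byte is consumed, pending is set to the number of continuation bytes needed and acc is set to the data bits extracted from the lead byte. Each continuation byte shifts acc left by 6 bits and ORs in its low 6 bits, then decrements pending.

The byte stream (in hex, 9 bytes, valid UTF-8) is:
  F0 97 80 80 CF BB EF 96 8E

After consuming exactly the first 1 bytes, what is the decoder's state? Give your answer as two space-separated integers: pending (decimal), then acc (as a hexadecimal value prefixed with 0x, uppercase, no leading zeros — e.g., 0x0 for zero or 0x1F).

Answer: 3 0x0

Derivation:
Byte[0]=F0: 4-byte lead. pending=3, acc=0x0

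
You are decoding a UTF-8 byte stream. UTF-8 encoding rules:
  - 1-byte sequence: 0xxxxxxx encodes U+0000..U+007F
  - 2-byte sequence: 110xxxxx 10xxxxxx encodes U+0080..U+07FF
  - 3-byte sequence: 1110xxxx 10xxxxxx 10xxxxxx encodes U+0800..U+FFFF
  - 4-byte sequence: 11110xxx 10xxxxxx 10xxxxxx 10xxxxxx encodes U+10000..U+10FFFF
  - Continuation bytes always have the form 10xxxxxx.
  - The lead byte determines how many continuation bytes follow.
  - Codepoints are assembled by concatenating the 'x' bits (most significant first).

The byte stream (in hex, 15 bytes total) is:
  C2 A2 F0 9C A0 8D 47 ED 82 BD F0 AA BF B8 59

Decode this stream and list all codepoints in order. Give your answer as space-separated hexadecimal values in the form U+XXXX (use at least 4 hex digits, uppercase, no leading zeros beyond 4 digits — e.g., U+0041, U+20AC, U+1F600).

Answer: U+00A2 U+1C80D U+0047 U+D0BD U+2AFF8 U+0059

Derivation:
Byte[0]=C2: 2-byte lead, need 1 cont bytes. acc=0x2
Byte[1]=A2: continuation. acc=(acc<<6)|0x22=0xA2
Completed: cp=U+00A2 (starts at byte 0)
Byte[2]=F0: 4-byte lead, need 3 cont bytes. acc=0x0
Byte[3]=9C: continuation. acc=(acc<<6)|0x1C=0x1C
Byte[4]=A0: continuation. acc=(acc<<6)|0x20=0x720
Byte[5]=8D: continuation. acc=(acc<<6)|0x0D=0x1C80D
Completed: cp=U+1C80D (starts at byte 2)
Byte[6]=47: 1-byte ASCII. cp=U+0047
Byte[7]=ED: 3-byte lead, need 2 cont bytes. acc=0xD
Byte[8]=82: continuation. acc=(acc<<6)|0x02=0x342
Byte[9]=BD: continuation. acc=(acc<<6)|0x3D=0xD0BD
Completed: cp=U+D0BD (starts at byte 7)
Byte[10]=F0: 4-byte lead, need 3 cont bytes. acc=0x0
Byte[11]=AA: continuation. acc=(acc<<6)|0x2A=0x2A
Byte[12]=BF: continuation. acc=(acc<<6)|0x3F=0xABF
Byte[13]=B8: continuation. acc=(acc<<6)|0x38=0x2AFF8
Completed: cp=U+2AFF8 (starts at byte 10)
Byte[14]=59: 1-byte ASCII. cp=U+0059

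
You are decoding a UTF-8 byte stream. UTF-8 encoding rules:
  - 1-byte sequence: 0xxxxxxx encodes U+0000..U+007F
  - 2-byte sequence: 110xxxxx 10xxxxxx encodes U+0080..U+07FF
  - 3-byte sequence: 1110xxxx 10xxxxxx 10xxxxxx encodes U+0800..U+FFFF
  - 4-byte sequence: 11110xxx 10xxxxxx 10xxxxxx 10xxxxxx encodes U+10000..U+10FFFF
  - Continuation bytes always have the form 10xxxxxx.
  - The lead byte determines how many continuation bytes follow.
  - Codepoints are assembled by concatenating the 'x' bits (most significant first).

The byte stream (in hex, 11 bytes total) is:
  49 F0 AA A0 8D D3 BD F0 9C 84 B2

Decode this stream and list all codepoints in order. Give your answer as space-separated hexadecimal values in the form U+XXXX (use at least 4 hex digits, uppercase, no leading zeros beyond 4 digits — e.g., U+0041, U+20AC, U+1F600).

Byte[0]=49: 1-byte ASCII. cp=U+0049
Byte[1]=F0: 4-byte lead, need 3 cont bytes. acc=0x0
Byte[2]=AA: continuation. acc=(acc<<6)|0x2A=0x2A
Byte[3]=A0: continuation. acc=(acc<<6)|0x20=0xAA0
Byte[4]=8D: continuation. acc=(acc<<6)|0x0D=0x2A80D
Completed: cp=U+2A80D (starts at byte 1)
Byte[5]=D3: 2-byte lead, need 1 cont bytes. acc=0x13
Byte[6]=BD: continuation. acc=(acc<<6)|0x3D=0x4FD
Completed: cp=U+04FD (starts at byte 5)
Byte[7]=F0: 4-byte lead, need 3 cont bytes. acc=0x0
Byte[8]=9C: continuation. acc=(acc<<6)|0x1C=0x1C
Byte[9]=84: continuation. acc=(acc<<6)|0x04=0x704
Byte[10]=B2: continuation. acc=(acc<<6)|0x32=0x1C132
Completed: cp=U+1C132 (starts at byte 7)

Answer: U+0049 U+2A80D U+04FD U+1C132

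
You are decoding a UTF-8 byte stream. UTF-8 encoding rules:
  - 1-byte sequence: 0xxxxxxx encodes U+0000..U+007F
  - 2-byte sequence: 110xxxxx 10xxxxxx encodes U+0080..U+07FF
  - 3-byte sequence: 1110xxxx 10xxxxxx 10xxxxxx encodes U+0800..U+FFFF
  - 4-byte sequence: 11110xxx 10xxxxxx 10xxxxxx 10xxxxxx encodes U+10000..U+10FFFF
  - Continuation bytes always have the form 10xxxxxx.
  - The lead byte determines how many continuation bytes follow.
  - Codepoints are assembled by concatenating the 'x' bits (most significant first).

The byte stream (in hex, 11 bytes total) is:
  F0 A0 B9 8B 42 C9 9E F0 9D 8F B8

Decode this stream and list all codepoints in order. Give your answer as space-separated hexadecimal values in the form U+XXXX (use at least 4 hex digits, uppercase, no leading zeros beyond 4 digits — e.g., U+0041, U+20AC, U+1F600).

Answer: U+20E4B U+0042 U+025E U+1D3F8

Derivation:
Byte[0]=F0: 4-byte lead, need 3 cont bytes. acc=0x0
Byte[1]=A0: continuation. acc=(acc<<6)|0x20=0x20
Byte[2]=B9: continuation. acc=(acc<<6)|0x39=0x839
Byte[3]=8B: continuation. acc=(acc<<6)|0x0B=0x20E4B
Completed: cp=U+20E4B (starts at byte 0)
Byte[4]=42: 1-byte ASCII. cp=U+0042
Byte[5]=C9: 2-byte lead, need 1 cont bytes. acc=0x9
Byte[6]=9E: continuation. acc=(acc<<6)|0x1E=0x25E
Completed: cp=U+025E (starts at byte 5)
Byte[7]=F0: 4-byte lead, need 3 cont bytes. acc=0x0
Byte[8]=9D: continuation. acc=(acc<<6)|0x1D=0x1D
Byte[9]=8F: continuation. acc=(acc<<6)|0x0F=0x74F
Byte[10]=B8: continuation. acc=(acc<<6)|0x38=0x1D3F8
Completed: cp=U+1D3F8 (starts at byte 7)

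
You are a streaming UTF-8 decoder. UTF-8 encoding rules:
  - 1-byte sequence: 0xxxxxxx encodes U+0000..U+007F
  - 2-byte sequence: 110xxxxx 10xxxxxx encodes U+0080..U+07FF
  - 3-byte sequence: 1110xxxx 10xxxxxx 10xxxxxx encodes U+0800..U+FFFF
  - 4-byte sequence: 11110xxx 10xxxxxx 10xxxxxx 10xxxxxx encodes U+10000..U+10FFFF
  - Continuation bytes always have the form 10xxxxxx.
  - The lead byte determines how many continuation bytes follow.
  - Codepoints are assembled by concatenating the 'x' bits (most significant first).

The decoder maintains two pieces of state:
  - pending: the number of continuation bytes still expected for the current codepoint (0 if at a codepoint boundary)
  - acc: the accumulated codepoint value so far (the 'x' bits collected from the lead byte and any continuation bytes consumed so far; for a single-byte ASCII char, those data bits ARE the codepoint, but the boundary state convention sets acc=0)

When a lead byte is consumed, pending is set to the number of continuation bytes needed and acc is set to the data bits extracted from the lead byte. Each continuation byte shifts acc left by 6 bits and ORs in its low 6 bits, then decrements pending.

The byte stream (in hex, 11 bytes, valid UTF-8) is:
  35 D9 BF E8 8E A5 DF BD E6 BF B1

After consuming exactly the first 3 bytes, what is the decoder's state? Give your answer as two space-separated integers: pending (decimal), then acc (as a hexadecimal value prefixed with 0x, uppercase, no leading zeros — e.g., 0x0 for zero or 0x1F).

Byte[0]=35: 1-byte. pending=0, acc=0x0
Byte[1]=D9: 2-byte lead. pending=1, acc=0x19
Byte[2]=BF: continuation. acc=(acc<<6)|0x3F=0x67F, pending=0

Answer: 0 0x67F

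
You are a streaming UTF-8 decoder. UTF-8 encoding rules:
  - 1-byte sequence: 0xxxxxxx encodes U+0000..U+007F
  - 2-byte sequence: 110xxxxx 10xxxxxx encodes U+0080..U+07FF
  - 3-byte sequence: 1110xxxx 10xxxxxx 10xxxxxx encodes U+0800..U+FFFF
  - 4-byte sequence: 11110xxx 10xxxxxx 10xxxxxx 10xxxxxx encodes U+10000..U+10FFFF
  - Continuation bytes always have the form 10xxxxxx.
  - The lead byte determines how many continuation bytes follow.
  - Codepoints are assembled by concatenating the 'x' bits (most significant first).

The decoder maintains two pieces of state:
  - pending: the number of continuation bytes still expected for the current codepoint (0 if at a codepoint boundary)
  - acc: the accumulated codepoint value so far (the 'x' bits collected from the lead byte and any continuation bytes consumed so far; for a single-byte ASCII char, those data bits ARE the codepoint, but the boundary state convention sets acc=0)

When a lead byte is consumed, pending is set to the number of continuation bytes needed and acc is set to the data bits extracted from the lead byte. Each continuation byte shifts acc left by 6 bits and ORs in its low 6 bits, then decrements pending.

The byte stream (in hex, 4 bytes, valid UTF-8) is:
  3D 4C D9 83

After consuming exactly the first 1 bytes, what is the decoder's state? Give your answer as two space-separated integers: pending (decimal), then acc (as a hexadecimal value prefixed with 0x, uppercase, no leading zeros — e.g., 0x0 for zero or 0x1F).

Answer: 0 0x0

Derivation:
Byte[0]=3D: 1-byte. pending=0, acc=0x0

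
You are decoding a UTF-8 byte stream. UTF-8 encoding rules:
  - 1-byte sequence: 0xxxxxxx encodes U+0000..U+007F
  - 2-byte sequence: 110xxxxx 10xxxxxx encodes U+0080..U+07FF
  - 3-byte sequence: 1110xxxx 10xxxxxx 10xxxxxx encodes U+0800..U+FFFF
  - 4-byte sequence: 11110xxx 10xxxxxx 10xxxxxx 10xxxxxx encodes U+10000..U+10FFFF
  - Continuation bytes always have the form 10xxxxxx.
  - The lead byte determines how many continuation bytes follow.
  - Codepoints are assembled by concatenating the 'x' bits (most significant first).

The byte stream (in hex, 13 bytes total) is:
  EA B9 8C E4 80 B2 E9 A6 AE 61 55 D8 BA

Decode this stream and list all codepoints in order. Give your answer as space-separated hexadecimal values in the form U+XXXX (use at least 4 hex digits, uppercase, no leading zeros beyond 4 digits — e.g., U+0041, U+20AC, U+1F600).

Byte[0]=EA: 3-byte lead, need 2 cont bytes. acc=0xA
Byte[1]=B9: continuation. acc=(acc<<6)|0x39=0x2B9
Byte[2]=8C: continuation. acc=(acc<<6)|0x0C=0xAE4C
Completed: cp=U+AE4C (starts at byte 0)
Byte[3]=E4: 3-byte lead, need 2 cont bytes. acc=0x4
Byte[4]=80: continuation. acc=(acc<<6)|0x00=0x100
Byte[5]=B2: continuation. acc=(acc<<6)|0x32=0x4032
Completed: cp=U+4032 (starts at byte 3)
Byte[6]=E9: 3-byte lead, need 2 cont bytes. acc=0x9
Byte[7]=A6: continuation. acc=(acc<<6)|0x26=0x266
Byte[8]=AE: continuation. acc=(acc<<6)|0x2E=0x99AE
Completed: cp=U+99AE (starts at byte 6)
Byte[9]=61: 1-byte ASCII. cp=U+0061
Byte[10]=55: 1-byte ASCII. cp=U+0055
Byte[11]=D8: 2-byte lead, need 1 cont bytes. acc=0x18
Byte[12]=BA: continuation. acc=(acc<<6)|0x3A=0x63A
Completed: cp=U+063A (starts at byte 11)

Answer: U+AE4C U+4032 U+99AE U+0061 U+0055 U+063A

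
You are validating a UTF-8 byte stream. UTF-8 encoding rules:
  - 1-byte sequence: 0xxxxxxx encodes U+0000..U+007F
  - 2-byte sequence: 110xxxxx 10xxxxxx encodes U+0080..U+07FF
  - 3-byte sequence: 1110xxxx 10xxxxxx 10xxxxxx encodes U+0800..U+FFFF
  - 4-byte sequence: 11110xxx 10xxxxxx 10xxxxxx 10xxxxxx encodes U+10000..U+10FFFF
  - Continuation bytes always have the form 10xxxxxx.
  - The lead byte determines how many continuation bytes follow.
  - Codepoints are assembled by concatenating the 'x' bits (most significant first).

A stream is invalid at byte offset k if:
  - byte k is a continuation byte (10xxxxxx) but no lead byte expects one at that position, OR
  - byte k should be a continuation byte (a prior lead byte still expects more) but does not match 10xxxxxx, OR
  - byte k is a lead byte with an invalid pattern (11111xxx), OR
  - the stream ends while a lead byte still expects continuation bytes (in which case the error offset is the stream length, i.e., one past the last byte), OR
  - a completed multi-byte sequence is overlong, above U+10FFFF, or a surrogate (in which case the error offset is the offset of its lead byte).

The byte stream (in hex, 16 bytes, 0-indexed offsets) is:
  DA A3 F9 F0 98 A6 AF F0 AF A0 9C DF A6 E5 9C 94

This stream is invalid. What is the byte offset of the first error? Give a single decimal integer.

Byte[0]=DA: 2-byte lead, need 1 cont bytes. acc=0x1A
Byte[1]=A3: continuation. acc=(acc<<6)|0x23=0x6A3
Completed: cp=U+06A3 (starts at byte 0)
Byte[2]=F9: INVALID lead byte (not 0xxx/110x/1110/11110)

Answer: 2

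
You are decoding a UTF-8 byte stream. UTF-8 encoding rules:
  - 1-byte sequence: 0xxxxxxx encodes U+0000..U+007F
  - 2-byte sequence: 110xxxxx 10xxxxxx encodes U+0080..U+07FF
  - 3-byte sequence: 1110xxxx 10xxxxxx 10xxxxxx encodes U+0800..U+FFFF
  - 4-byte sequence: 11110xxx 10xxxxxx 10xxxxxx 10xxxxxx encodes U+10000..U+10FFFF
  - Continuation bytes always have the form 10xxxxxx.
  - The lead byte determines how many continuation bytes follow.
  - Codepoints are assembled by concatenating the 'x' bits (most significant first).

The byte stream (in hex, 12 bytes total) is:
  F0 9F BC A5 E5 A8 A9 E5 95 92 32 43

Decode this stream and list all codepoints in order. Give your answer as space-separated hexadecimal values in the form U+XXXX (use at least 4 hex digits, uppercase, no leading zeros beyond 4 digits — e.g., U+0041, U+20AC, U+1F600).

Byte[0]=F0: 4-byte lead, need 3 cont bytes. acc=0x0
Byte[1]=9F: continuation. acc=(acc<<6)|0x1F=0x1F
Byte[2]=BC: continuation. acc=(acc<<6)|0x3C=0x7FC
Byte[3]=A5: continuation. acc=(acc<<6)|0x25=0x1FF25
Completed: cp=U+1FF25 (starts at byte 0)
Byte[4]=E5: 3-byte lead, need 2 cont bytes. acc=0x5
Byte[5]=A8: continuation. acc=(acc<<6)|0x28=0x168
Byte[6]=A9: continuation. acc=(acc<<6)|0x29=0x5A29
Completed: cp=U+5A29 (starts at byte 4)
Byte[7]=E5: 3-byte lead, need 2 cont bytes. acc=0x5
Byte[8]=95: continuation. acc=(acc<<6)|0x15=0x155
Byte[9]=92: continuation. acc=(acc<<6)|0x12=0x5552
Completed: cp=U+5552 (starts at byte 7)
Byte[10]=32: 1-byte ASCII. cp=U+0032
Byte[11]=43: 1-byte ASCII. cp=U+0043

Answer: U+1FF25 U+5A29 U+5552 U+0032 U+0043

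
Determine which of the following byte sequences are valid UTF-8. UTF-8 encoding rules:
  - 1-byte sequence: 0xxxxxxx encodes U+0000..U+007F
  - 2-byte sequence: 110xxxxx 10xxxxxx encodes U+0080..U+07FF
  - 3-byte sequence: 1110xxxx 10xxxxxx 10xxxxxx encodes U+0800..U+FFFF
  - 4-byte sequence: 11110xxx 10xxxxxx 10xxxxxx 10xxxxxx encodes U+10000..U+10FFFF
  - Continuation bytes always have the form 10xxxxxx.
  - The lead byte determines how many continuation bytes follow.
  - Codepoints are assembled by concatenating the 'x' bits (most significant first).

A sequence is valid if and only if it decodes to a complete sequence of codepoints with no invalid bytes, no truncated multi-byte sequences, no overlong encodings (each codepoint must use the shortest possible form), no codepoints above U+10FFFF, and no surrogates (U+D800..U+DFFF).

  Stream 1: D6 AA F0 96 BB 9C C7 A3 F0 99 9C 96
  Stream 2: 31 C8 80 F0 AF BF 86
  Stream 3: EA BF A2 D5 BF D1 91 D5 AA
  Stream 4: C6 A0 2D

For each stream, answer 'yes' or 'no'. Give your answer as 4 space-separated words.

Answer: yes yes yes yes

Derivation:
Stream 1: decodes cleanly. VALID
Stream 2: decodes cleanly. VALID
Stream 3: decodes cleanly. VALID
Stream 4: decodes cleanly. VALID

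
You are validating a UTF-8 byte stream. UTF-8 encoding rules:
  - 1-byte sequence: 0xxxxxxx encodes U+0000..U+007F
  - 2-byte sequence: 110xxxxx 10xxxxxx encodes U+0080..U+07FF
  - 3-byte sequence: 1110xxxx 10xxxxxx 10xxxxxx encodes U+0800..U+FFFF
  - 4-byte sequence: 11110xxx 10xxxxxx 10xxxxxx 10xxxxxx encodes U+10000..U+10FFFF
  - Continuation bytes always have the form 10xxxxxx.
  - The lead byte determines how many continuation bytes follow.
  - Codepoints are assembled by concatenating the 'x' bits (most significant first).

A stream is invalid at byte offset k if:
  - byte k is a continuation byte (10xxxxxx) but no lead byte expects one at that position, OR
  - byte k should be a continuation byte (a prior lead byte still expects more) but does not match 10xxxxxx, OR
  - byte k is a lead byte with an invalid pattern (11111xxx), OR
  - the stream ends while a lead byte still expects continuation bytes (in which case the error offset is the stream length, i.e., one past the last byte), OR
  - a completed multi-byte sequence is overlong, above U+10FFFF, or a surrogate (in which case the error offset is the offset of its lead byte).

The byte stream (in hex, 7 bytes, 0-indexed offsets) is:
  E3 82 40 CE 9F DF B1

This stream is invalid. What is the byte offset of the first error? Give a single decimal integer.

Answer: 2

Derivation:
Byte[0]=E3: 3-byte lead, need 2 cont bytes. acc=0x3
Byte[1]=82: continuation. acc=(acc<<6)|0x02=0xC2
Byte[2]=40: expected 10xxxxxx continuation. INVALID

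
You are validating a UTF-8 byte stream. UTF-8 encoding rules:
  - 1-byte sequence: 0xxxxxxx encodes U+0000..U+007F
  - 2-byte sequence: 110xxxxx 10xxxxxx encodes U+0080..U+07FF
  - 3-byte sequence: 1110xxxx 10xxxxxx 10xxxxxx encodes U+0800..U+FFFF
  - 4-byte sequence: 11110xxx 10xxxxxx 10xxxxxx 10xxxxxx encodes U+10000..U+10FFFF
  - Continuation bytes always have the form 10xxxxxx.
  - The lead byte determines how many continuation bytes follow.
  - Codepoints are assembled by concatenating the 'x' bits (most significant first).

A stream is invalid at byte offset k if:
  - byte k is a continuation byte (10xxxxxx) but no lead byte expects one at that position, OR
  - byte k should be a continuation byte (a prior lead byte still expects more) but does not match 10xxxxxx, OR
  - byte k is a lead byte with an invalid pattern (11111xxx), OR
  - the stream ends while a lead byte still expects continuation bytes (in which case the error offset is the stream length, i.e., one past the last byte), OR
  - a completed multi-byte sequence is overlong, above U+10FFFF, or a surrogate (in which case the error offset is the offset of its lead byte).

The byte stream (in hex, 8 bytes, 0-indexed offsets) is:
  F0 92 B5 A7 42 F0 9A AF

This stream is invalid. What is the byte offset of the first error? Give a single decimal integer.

Byte[0]=F0: 4-byte lead, need 3 cont bytes. acc=0x0
Byte[1]=92: continuation. acc=(acc<<6)|0x12=0x12
Byte[2]=B5: continuation. acc=(acc<<6)|0x35=0x4B5
Byte[3]=A7: continuation. acc=(acc<<6)|0x27=0x12D67
Completed: cp=U+12D67 (starts at byte 0)
Byte[4]=42: 1-byte ASCII. cp=U+0042
Byte[5]=F0: 4-byte lead, need 3 cont bytes. acc=0x0
Byte[6]=9A: continuation. acc=(acc<<6)|0x1A=0x1A
Byte[7]=AF: continuation. acc=(acc<<6)|0x2F=0x6AF
Byte[8]: stream ended, expected continuation. INVALID

Answer: 8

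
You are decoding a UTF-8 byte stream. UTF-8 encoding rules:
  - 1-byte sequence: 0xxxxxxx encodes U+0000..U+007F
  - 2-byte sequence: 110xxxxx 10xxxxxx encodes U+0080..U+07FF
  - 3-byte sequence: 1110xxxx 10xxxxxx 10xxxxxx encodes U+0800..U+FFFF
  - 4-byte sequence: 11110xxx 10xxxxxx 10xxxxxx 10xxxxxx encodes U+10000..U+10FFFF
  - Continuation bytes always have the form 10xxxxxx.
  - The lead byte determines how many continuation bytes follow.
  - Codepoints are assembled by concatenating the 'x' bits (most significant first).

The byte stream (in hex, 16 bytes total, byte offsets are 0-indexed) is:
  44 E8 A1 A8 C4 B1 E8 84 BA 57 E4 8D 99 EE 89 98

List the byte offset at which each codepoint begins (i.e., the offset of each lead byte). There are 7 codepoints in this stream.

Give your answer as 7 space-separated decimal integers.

Byte[0]=44: 1-byte ASCII. cp=U+0044
Byte[1]=E8: 3-byte lead, need 2 cont bytes. acc=0x8
Byte[2]=A1: continuation. acc=(acc<<6)|0x21=0x221
Byte[3]=A8: continuation. acc=(acc<<6)|0x28=0x8868
Completed: cp=U+8868 (starts at byte 1)
Byte[4]=C4: 2-byte lead, need 1 cont bytes. acc=0x4
Byte[5]=B1: continuation. acc=(acc<<6)|0x31=0x131
Completed: cp=U+0131 (starts at byte 4)
Byte[6]=E8: 3-byte lead, need 2 cont bytes. acc=0x8
Byte[7]=84: continuation. acc=(acc<<6)|0x04=0x204
Byte[8]=BA: continuation. acc=(acc<<6)|0x3A=0x813A
Completed: cp=U+813A (starts at byte 6)
Byte[9]=57: 1-byte ASCII. cp=U+0057
Byte[10]=E4: 3-byte lead, need 2 cont bytes. acc=0x4
Byte[11]=8D: continuation. acc=(acc<<6)|0x0D=0x10D
Byte[12]=99: continuation. acc=(acc<<6)|0x19=0x4359
Completed: cp=U+4359 (starts at byte 10)
Byte[13]=EE: 3-byte lead, need 2 cont bytes. acc=0xE
Byte[14]=89: continuation. acc=(acc<<6)|0x09=0x389
Byte[15]=98: continuation. acc=(acc<<6)|0x18=0xE258
Completed: cp=U+E258 (starts at byte 13)

Answer: 0 1 4 6 9 10 13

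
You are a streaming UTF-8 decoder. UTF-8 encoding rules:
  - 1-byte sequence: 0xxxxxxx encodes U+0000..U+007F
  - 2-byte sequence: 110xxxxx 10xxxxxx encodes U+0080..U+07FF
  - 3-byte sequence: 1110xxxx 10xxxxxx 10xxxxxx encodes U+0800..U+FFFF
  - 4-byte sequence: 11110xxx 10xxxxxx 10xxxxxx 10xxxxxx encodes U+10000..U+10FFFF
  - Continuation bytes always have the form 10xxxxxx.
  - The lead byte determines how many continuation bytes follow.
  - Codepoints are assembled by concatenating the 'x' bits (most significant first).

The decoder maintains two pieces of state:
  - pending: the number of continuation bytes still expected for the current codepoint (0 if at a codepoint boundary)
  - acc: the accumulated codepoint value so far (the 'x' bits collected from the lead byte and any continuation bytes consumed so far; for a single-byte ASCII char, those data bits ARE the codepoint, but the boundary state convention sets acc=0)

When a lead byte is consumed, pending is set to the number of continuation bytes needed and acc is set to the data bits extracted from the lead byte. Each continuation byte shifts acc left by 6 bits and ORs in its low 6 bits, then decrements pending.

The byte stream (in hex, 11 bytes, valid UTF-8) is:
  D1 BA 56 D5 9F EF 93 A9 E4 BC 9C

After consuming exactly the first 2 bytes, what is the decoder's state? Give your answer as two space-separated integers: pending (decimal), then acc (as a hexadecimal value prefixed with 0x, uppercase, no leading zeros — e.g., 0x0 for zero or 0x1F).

Answer: 0 0x47A

Derivation:
Byte[0]=D1: 2-byte lead. pending=1, acc=0x11
Byte[1]=BA: continuation. acc=(acc<<6)|0x3A=0x47A, pending=0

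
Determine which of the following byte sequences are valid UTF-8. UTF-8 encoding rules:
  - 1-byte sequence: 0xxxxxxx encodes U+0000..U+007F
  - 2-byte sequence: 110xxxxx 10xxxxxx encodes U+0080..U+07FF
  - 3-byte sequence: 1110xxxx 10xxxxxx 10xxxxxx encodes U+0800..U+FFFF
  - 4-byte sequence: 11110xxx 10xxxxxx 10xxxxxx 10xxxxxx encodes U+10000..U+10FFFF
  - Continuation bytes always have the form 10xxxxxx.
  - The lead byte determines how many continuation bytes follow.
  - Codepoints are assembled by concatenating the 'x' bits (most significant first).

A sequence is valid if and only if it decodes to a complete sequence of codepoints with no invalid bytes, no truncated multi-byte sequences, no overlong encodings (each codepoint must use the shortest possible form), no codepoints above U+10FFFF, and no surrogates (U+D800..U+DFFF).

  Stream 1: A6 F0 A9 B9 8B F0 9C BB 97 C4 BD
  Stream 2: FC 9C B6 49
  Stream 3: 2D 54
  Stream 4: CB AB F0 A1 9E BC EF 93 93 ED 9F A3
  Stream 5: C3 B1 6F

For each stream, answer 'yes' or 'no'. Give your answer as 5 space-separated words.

Stream 1: error at byte offset 0. INVALID
Stream 2: error at byte offset 0. INVALID
Stream 3: decodes cleanly. VALID
Stream 4: decodes cleanly. VALID
Stream 5: decodes cleanly. VALID

Answer: no no yes yes yes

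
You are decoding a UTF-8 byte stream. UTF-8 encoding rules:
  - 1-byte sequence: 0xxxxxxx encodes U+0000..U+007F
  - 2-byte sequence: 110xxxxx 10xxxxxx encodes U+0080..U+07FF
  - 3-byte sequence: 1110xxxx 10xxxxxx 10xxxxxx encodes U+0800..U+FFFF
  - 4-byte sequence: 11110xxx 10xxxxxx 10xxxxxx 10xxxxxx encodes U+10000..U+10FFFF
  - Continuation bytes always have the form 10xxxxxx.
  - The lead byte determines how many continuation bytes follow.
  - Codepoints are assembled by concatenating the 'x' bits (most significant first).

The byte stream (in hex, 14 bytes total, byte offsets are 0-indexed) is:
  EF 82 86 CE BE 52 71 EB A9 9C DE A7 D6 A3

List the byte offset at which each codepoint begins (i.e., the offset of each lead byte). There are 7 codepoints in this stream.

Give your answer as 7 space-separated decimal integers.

Byte[0]=EF: 3-byte lead, need 2 cont bytes. acc=0xF
Byte[1]=82: continuation. acc=(acc<<6)|0x02=0x3C2
Byte[2]=86: continuation. acc=(acc<<6)|0x06=0xF086
Completed: cp=U+F086 (starts at byte 0)
Byte[3]=CE: 2-byte lead, need 1 cont bytes. acc=0xE
Byte[4]=BE: continuation. acc=(acc<<6)|0x3E=0x3BE
Completed: cp=U+03BE (starts at byte 3)
Byte[5]=52: 1-byte ASCII. cp=U+0052
Byte[6]=71: 1-byte ASCII. cp=U+0071
Byte[7]=EB: 3-byte lead, need 2 cont bytes. acc=0xB
Byte[8]=A9: continuation. acc=(acc<<6)|0x29=0x2E9
Byte[9]=9C: continuation. acc=(acc<<6)|0x1C=0xBA5C
Completed: cp=U+BA5C (starts at byte 7)
Byte[10]=DE: 2-byte lead, need 1 cont bytes. acc=0x1E
Byte[11]=A7: continuation. acc=(acc<<6)|0x27=0x7A7
Completed: cp=U+07A7 (starts at byte 10)
Byte[12]=D6: 2-byte lead, need 1 cont bytes. acc=0x16
Byte[13]=A3: continuation. acc=(acc<<6)|0x23=0x5A3
Completed: cp=U+05A3 (starts at byte 12)

Answer: 0 3 5 6 7 10 12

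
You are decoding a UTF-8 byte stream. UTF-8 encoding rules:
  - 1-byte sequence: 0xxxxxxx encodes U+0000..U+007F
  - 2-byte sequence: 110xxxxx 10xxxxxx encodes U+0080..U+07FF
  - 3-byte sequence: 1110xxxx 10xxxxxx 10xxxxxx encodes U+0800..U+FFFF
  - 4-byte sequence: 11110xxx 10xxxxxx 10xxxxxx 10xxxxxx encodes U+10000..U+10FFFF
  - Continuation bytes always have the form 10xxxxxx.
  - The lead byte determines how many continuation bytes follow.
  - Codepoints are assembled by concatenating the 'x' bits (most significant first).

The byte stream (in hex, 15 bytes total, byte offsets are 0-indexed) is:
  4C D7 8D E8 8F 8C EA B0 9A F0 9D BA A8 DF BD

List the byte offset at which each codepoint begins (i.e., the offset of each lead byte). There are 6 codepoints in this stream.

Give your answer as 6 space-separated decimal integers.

Byte[0]=4C: 1-byte ASCII. cp=U+004C
Byte[1]=D7: 2-byte lead, need 1 cont bytes. acc=0x17
Byte[2]=8D: continuation. acc=(acc<<6)|0x0D=0x5CD
Completed: cp=U+05CD (starts at byte 1)
Byte[3]=E8: 3-byte lead, need 2 cont bytes. acc=0x8
Byte[4]=8F: continuation. acc=(acc<<6)|0x0F=0x20F
Byte[5]=8C: continuation. acc=(acc<<6)|0x0C=0x83CC
Completed: cp=U+83CC (starts at byte 3)
Byte[6]=EA: 3-byte lead, need 2 cont bytes. acc=0xA
Byte[7]=B0: continuation. acc=(acc<<6)|0x30=0x2B0
Byte[8]=9A: continuation. acc=(acc<<6)|0x1A=0xAC1A
Completed: cp=U+AC1A (starts at byte 6)
Byte[9]=F0: 4-byte lead, need 3 cont bytes. acc=0x0
Byte[10]=9D: continuation. acc=(acc<<6)|0x1D=0x1D
Byte[11]=BA: continuation. acc=(acc<<6)|0x3A=0x77A
Byte[12]=A8: continuation. acc=(acc<<6)|0x28=0x1DEA8
Completed: cp=U+1DEA8 (starts at byte 9)
Byte[13]=DF: 2-byte lead, need 1 cont bytes. acc=0x1F
Byte[14]=BD: continuation. acc=(acc<<6)|0x3D=0x7FD
Completed: cp=U+07FD (starts at byte 13)

Answer: 0 1 3 6 9 13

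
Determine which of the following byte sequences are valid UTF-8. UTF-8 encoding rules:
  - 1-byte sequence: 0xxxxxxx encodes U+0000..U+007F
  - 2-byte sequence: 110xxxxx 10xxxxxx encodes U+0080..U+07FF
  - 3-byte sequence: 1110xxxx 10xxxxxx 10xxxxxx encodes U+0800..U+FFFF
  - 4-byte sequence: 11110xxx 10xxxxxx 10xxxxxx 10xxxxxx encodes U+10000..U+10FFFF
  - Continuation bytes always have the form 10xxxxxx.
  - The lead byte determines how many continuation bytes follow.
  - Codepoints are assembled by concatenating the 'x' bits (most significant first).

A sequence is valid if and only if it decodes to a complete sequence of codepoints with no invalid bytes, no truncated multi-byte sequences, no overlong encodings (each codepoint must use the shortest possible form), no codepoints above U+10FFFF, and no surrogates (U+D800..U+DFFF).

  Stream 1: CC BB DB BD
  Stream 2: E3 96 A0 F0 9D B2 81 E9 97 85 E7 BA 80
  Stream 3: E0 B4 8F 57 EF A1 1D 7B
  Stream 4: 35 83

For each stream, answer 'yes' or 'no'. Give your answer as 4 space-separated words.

Stream 1: decodes cleanly. VALID
Stream 2: decodes cleanly. VALID
Stream 3: error at byte offset 6. INVALID
Stream 4: error at byte offset 1. INVALID

Answer: yes yes no no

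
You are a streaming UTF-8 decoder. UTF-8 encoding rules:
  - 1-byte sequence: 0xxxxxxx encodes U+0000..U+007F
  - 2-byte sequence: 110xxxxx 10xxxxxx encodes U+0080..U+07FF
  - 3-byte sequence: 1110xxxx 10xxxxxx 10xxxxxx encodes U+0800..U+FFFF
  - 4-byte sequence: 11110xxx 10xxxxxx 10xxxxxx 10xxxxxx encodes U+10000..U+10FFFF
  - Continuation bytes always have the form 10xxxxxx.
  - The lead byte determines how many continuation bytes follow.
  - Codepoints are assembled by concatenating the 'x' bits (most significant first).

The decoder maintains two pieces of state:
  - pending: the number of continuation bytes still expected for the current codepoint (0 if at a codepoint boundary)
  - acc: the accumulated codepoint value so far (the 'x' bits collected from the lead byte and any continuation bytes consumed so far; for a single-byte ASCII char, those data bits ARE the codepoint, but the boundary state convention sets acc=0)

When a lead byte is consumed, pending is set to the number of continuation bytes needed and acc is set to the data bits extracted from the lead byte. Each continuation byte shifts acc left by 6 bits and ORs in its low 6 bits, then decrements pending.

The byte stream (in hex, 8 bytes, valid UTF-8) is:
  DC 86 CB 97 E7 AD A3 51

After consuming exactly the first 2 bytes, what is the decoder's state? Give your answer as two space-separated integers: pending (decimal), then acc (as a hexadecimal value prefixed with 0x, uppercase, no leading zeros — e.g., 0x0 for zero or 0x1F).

Answer: 0 0x706

Derivation:
Byte[0]=DC: 2-byte lead. pending=1, acc=0x1C
Byte[1]=86: continuation. acc=(acc<<6)|0x06=0x706, pending=0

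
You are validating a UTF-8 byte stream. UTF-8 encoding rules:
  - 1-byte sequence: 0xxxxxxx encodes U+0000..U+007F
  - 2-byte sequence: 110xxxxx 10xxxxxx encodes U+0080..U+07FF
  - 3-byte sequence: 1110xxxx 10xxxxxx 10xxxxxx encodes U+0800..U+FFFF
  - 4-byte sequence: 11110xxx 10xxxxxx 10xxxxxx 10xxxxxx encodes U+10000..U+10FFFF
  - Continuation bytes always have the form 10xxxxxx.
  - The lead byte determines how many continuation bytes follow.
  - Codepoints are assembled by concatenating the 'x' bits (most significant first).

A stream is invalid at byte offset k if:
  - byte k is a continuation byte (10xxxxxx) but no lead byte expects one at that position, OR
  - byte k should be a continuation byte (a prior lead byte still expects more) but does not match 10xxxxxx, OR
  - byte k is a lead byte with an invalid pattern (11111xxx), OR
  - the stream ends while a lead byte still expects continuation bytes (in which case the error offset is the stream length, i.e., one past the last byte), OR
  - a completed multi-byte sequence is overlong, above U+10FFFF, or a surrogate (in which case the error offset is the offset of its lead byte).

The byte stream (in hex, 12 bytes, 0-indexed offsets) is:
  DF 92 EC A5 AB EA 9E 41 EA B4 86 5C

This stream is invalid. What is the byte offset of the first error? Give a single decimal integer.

Answer: 7

Derivation:
Byte[0]=DF: 2-byte lead, need 1 cont bytes. acc=0x1F
Byte[1]=92: continuation. acc=(acc<<6)|0x12=0x7D2
Completed: cp=U+07D2 (starts at byte 0)
Byte[2]=EC: 3-byte lead, need 2 cont bytes. acc=0xC
Byte[3]=A5: continuation. acc=(acc<<6)|0x25=0x325
Byte[4]=AB: continuation. acc=(acc<<6)|0x2B=0xC96B
Completed: cp=U+C96B (starts at byte 2)
Byte[5]=EA: 3-byte lead, need 2 cont bytes. acc=0xA
Byte[6]=9E: continuation. acc=(acc<<6)|0x1E=0x29E
Byte[7]=41: expected 10xxxxxx continuation. INVALID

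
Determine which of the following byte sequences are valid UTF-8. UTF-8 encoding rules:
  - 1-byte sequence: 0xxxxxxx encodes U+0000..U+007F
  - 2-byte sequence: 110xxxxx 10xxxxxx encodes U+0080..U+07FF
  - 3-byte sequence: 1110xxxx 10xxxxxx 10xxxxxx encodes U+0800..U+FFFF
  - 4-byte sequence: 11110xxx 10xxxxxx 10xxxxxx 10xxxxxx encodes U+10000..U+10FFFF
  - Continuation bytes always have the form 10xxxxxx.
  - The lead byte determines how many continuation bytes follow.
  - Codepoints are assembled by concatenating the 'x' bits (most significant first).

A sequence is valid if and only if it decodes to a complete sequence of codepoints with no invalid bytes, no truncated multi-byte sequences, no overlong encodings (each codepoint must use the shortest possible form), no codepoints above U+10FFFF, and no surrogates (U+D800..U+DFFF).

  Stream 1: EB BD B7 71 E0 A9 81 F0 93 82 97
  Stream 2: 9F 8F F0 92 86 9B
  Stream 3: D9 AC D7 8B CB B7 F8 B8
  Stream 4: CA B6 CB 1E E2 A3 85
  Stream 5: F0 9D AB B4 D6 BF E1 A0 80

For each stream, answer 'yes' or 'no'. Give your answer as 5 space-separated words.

Answer: yes no no no yes

Derivation:
Stream 1: decodes cleanly. VALID
Stream 2: error at byte offset 0. INVALID
Stream 3: error at byte offset 6. INVALID
Stream 4: error at byte offset 3. INVALID
Stream 5: decodes cleanly. VALID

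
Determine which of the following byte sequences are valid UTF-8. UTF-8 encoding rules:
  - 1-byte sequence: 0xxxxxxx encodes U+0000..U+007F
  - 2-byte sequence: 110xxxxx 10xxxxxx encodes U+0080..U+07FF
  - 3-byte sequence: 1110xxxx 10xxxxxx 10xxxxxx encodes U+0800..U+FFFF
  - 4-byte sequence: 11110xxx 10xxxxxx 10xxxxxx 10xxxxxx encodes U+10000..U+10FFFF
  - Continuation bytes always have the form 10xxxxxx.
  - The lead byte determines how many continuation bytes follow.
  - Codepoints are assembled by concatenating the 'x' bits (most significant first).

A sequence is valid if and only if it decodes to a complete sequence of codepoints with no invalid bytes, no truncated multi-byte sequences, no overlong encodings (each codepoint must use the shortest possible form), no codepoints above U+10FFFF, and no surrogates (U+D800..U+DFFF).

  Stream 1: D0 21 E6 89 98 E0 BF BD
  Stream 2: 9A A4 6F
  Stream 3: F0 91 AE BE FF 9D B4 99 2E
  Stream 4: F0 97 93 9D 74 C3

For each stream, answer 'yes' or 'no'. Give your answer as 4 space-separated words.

Answer: no no no no

Derivation:
Stream 1: error at byte offset 1. INVALID
Stream 2: error at byte offset 0. INVALID
Stream 3: error at byte offset 4. INVALID
Stream 4: error at byte offset 6. INVALID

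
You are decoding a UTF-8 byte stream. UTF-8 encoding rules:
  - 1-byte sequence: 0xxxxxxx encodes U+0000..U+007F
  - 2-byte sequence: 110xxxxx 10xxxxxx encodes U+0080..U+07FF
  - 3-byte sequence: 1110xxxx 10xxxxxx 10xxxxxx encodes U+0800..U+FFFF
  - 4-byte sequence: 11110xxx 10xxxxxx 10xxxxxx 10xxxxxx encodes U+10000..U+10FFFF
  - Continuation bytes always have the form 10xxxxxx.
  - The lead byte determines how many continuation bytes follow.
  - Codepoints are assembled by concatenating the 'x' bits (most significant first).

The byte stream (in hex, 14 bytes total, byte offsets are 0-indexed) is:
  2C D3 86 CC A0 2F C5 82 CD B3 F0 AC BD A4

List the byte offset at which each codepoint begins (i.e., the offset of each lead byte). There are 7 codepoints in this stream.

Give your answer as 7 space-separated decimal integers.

Answer: 0 1 3 5 6 8 10

Derivation:
Byte[0]=2C: 1-byte ASCII. cp=U+002C
Byte[1]=D3: 2-byte lead, need 1 cont bytes. acc=0x13
Byte[2]=86: continuation. acc=(acc<<6)|0x06=0x4C6
Completed: cp=U+04C6 (starts at byte 1)
Byte[3]=CC: 2-byte lead, need 1 cont bytes. acc=0xC
Byte[4]=A0: continuation. acc=(acc<<6)|0x20=0x320
Completed: cp=U+0320 (starts at byte 3)
Byte[5]=2F: 1-byte ASCII. cp=U+002F
Byte[6]=C5: 2-byte lead, need 1 cont bytes. acc=0x5
Byte[7]=82: continuation. acc=(acc<<6)|0x02=0x142
Completed: cp=U+0142 (starts at byte 6)
Byte[8]=CD: 2-byte lead, need 1 cont bytes. acc=0xD
Byte[9]=B3: continuation. acc=(acc<<6)|0x33=0x373
Completed: cp=U+0373 (starts at byte 8)
Byte[10]=F0: 4-byte lead, need 3 cont bytes. acc=0x0
Byte[11]=AC: continuation. acc=(acc<<6)|0x2C=0x2C
Byte[12]=BD: continuation. acc=(acc<<6)|0x3D=0xB3D
Byte[13]=A4: continuation. acc=(acc<<6)|0x24=0x2CF64
Completed: cp=U+2CF64 (starts at byte 10)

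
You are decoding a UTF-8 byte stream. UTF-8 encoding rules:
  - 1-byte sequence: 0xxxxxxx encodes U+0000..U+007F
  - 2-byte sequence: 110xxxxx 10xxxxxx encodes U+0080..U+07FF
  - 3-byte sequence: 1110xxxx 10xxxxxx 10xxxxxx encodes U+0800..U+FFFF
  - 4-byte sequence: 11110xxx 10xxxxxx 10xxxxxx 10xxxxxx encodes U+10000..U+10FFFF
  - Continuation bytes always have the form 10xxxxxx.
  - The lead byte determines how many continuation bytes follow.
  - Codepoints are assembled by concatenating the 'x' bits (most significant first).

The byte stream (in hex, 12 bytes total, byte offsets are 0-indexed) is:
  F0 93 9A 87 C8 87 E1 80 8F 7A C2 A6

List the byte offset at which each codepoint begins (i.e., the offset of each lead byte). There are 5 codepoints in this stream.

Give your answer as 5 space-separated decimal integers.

Byte[0]=F0: 4-byte lead, need 3 cont bytes. acc=0x0
Byte[1]=93: continuation. acc=(acc<<6)|0x13=0x13
Byte[2]=9A: continuation. acc=(acc<<6)|0x1A=0x4DA
Byte[3]=87: continuation. acc=(acc<<6)|0x07=0x13687
Completed: cp=U+13687 (starts at byte 0)
Byte[4]=C8: 2-byte lead, need 1 cont bytes. acc=0x8
Byte[5]=87: continuation. acc=(acc<<6)|0x07=0x207
Completed: cp=U+0207 (starts at byte 4)
Byte[6]=E1: 3-byte lead, need 2 cont bytes. acc=0x1
Byte[7]=80: continuation. acc=(acc<<6)|0x00=0x40
Byte[8]=8F: continuation. acc=(acc<<6)|0x0F=0x100F
Completed: cp=U+100F (starts at byte 6)
Byte[9]=7A: 1-byte ASCII. cp=U+007A
Byte[10]=C2: 2-byte lead, need 1 cont bytes. acc=0x2
Byte[11]=A6: continuation. acc=(acc<<6)|0x26=0xA6
Completed: cp=U+00A6 (starts at byte 10)

Answer: 0 4 6 9 10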